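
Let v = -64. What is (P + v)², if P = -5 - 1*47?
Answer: 13456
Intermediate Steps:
P = -52 (P = -5 - 47 = -52)
(P + v)² = (-52 - 64)² = (-116)² = 13456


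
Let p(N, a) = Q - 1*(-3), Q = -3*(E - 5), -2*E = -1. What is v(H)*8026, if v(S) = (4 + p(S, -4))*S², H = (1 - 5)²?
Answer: 42120448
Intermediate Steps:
E = ½ (E = -½*(-1) = ½ ≈ 0.50000)
Q = 27/2 (Q = -3*(½ - 5) = -3*(-9/2) = 27/2 ≈ 13.500)
p(N, a) = 33/2 (p(N, a) = 27/2 - 1*(-3) = 27/2 + 3 = 33/2)
H = 16 (H = (-4)² = 16)
v(S) = 41*S²/2 (v(S) = (4 + 33/2)*S² = 41*S²/2)
v(H)*8026 = ((41/2)*16²)*8026 = ((41/2)*256)*8026 = 5248*8026 = 42120448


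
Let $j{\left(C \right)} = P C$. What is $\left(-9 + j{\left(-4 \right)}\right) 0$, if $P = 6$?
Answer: $0$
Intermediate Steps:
$j{\left(C \right)} = 6 C$
$\left(-9 + j{\left(-4 \right)}\right) 0 = \left(-9 + 6 \left(-4\right)\right) 0 = \left(-9 - 24\right) 0 = \left(-33\right) 0 = 0$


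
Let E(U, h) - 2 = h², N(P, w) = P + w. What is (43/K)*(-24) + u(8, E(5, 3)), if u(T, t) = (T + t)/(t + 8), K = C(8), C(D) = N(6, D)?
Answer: -509/7 ≈ -72.714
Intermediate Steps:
C(D) = 6 + D
K = 14 (K = 6 + 8 = 14)
E(U, h) = 2 + h²
u(T, t) = (T + t)/(8 + t)
(43/K)*(-24) + u(8, E(5, 3)) = (43/14)*(-24) + (8 + (2 + 3²))/(8 + (2 + 3²)) = (43*(1/14))*(-24) + (8 + (2 + 9))/(8 + (2 + 9)) = (43/14)*(-24) + (8 + 11)/(8 + 11) = -516/7 + 19/19 = -516/7 + (1/19)*19 = -516/7 + 1 = -509/7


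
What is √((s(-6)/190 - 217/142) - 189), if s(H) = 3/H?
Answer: 3*I*√3852534905/13490 ≈ 13.803*I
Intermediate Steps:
√((s(-6)/190 - 217/142) - 189) = √(((3/(-6))/190 - 217/142) - 189) = √(((3*(-⅙))*(1/190) - 217*1/142) - 189) = √((-½*1/190 - 217/142) - 189) = √((-1/380 - 217/142) - 189) = √(-41301/26980 - 189) = √(-5140521/26980) = 3*I*√3852534905/13490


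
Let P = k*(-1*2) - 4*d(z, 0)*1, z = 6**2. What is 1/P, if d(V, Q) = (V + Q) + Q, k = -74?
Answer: 1/4 ≈ 0.25000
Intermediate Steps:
z = 36
d(V, Q) = V + 2*Q (d(V, Q) = (Q + V) + Q = V + 2*Q)
P = 4 (P = -(-74)*2 - 4*(36 + 2*0)*1 = -74*(-2) - 4*(36 + 0)*1 = 148 - 4*36*1 = 148 - 144*1 = 148 - 144 = 4)
1/P = 1/4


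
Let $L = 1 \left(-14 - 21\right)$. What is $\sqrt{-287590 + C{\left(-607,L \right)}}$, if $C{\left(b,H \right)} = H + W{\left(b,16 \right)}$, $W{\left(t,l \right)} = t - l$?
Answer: $2 i \sqrt{72062} \approx 536.89 i$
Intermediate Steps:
$L = -35$ ($L = 1 \left(-35\right) = -35$)
$C{\left(b,H \right)} = -16 + H + b$ ($C{\left(b,H \right)} = H + \left(b - 16\right) = H + \left(-16 + b\right) = -16 + H + b$)
$\sqrt{-287590 + C{\left(-607,L \right)}} = \sqrt{-287590 - 658} = \sqrt{-288248} = 2 i \sqrt{72062}$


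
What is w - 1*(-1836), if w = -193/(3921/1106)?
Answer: 6985498/3921 ≈ 1781.6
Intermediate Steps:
w = -213458/3921 (w = -193/(3921*(1/1106)) = -193/3921/1106 = -193*1106/3921 = -213458/3921 ≈ -54.440)
w - 1*(-1836) = -213458/3921 - 1*(-1836) = -213458/3921 + 1836 = 6985498/3921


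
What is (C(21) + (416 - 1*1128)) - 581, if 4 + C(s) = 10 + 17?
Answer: -1270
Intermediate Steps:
C(s) = 23 (C(s) = -4 + (10 + 17) = -4 + 27 = 23)
(C(21) + (416 - 1*1128)) - 581 = (23 + (416 - 1*1128)) - 581 = (23 + (416 - 1128)) - 581 = (23 - 712) - 581 = -689 - 581 = -1270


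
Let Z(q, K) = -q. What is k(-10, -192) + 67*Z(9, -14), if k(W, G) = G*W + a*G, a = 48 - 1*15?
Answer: -5019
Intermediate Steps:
a = 33 (a = 48 - 15 = 33)
k(W, G) = 33*G + G*W (k(W, G) = G*W + 33*G = 33*G + G*W)
k(-10, -192) + 67*Z(9, -14) = -192*(33 - 10) + 67*(-1*9) = -192*23 + 67*(-9) = -4416 - 603 = -5019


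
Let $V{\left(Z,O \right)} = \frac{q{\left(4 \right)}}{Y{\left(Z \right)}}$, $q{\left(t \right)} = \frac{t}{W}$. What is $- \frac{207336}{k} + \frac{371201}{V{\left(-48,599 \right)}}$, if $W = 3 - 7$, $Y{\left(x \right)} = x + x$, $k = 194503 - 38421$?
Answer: $\frac{2781014031468}{78041} \approx 3.5635 \cdot 10^{7}$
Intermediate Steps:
$k = 156082$
$Y{\left(x \right)} = 2 x$
$W = -4$ ($W = 3 - 7 = -4$)
$q{\left(t \right)} = - \frac{t}{4}$ ($q{\left(t \right)} = \frac{t}{-4} = t \left(- \frac{1}{4}\right) = - \frac{t}{4}$)
$V{\left(Z,O \right)} = - \frac{1}{2 Z}$ ($V{\left(Z,O \right)} = \frac{\left(- \frac{1}{4}\right) 4}{2 Z} = - \frac{1}{2 Z}$)
$- \frac{207336}{k} + \frac{371201}{V{\left(-48,599 \right)}} = - \frac{207336}{156082} + \frac{371201}{\left(- \frac{1}{2}\right) \frac{1}{-48}} = \left(-207336\right) \frac{1}{156082} + \frac{371201}{\left(- \frac{1}{2}\right) \left(- \frac{1}{48}\right)} = - \frac{103668}{78041} + 371201 \frac{1}{\frac{1}{96}} = - \frac{103668}{78041} + 371201 \cdot 96 = - \frac{103668}{78041} + 35635296 = \frac{2781014031468}{78041}$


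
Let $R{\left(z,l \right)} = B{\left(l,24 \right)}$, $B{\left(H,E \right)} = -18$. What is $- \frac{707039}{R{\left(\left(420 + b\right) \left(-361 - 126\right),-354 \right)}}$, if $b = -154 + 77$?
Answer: $\frac{707039}{18} \approx 39280.0$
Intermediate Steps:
$b = -77$
$R{\left(z,l \right)} = -18$
$- \frac{707039}{R{\left(\left(420 + b\right) \left(-361 - 126\right),-354 \right)}} = - \frac{707039}{-18} = \left(-707039\right) \left(- \frac{1}{18}\right) = \frac{707039}{18}$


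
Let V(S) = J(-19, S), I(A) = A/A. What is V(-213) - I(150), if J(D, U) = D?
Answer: -20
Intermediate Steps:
I(A) = 1
V(S) = -19
V(-213) - I(150) = -19 - 1*1 = -19 - 1 = -20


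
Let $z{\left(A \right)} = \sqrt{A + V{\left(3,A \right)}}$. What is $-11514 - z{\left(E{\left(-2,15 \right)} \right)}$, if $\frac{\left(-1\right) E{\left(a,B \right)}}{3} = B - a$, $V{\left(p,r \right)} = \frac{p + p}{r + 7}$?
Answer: $-11514 - \frac{15 i \sqrt{110}}{22} \approx -11514.0 - 7.151 i$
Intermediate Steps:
$V{\left(p,r \right)} = \frac{2 p}{7 + r}$
$E{\left(a,B \right)} = - 3 B + 3 a$ ($E{\left(a,B \right)} = - 3 \left(B - a\right) = - 3 B + 3 a$)
$z{\left(A \right)} = \sqrt{A + \frac{6}{7 + A}}$ ($z{\left(A \right)} = \sqrt{A + 2 \cdot 3 \frac{1}{7 + A}} = \sqrt{A + \frac{6}{7 + A}}$)
$-11514 - z{\left(E{\left(-2,15 \right)} \right)} = -11514 - \sqrt{\frac{6 + \left(\left(-3\right) 15 + 3 \left(-2\right)\right) \left(7 + \left(\left(-3\right) 15 + 3 \left(-2\right)\right)\right)}{7 + \left(\left(-3\right) 15 + 3 \left(-2\right)\right)}} = -11514 - \sqrt{\frac{6 + \left(-45 - 6\right) \left(7 - 51\right)}{7 - 51}} = -11514 - \sqrt{\frac{6 - 51 \left(7 - 51\right)}{7 - 51}} = -11514 - \sqrt{\frac{6 - -2244}{-44}} = -11514 - \sqrt{- \frac{6 + 2244}{44}} = -11514 - \sqrt{\left(- \frac{1}{44}\right) 2250} = -11514 - \sqrt{- \frac{1125}{22}} = -11514 - \frac{15 i \sqrt{110}}{22}$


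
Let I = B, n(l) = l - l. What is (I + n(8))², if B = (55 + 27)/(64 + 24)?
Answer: 1681/1936 ≈ 0.86829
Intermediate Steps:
n(l) = 0
B = 41/44 (B = 82/88 = 82*(1/88) = 41/44 ≈ 0.93182)
I = 41/44 ≈ 0.93182
(I + n(8))² = (41/44 + 0)² = (41/44)² = 1681/1936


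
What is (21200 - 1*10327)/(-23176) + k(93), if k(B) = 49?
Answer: 1124751/23176 ≈ 48.531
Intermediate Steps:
(21200 - 1*10327)/(-23176) + k(93) = (21200 - 1*10327)/(-23176) + 49 = (21200 - 10327)*(-1/23176) + 49 = 10873*(-1/23176) + 49 = -10873/23176 + 49 = 1124751/23176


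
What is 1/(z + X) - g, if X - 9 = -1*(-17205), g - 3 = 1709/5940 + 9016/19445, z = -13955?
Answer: -282399522191/75285050940 ≈ -3.7511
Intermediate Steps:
g = 86659289/23100660 (g = 3 + (1709/5940 + 9016/19445) = 3 + 17357309/23100660 = 86659289/23100660 ≈ 3.7514)
X = 17214 (X = 9 - 1*(-17205) = 9 + 17205 = 17214)
1/(z + X) - g = 1/(-13955 + 17214) - 1*86659289/23100660 = 1/3259 - 86659289/23100660 = -282399522191/75285050940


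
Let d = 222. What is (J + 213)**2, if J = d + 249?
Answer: 467856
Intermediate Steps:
J = 471 (J = 222 + 249 = 471)
(J + 213)**2 = (471 + 213)**2 = 684**2 = 467856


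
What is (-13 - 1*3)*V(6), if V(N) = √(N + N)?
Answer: -32*√3 ≈ -55.426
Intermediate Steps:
V(N) = √2*√N (V(N) = √(2*N) = √2*√N)
(-13 - 1*3)*V(6) = (-13 - 1*3)*(√2*√6) = (-13 - 3)*(2*√3) = -32*√3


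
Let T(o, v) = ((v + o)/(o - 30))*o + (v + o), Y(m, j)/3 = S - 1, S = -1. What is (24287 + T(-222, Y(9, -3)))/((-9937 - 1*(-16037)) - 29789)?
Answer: -167007/165823 ≈ -1.0071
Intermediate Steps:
Y(m, j) = -6 (Y(m, j) = 3*(-1 - 1) = 3*(-2) = -6)
T(o, v) = o + v + o*(o + v)/(-30 + o) (T(o, v) = ((o + v)/(-30 + o))*o + (o + v) = o*(o + v)/(-30 + o) + (o + v) = o + v + o*(o + v)/(-30 + o))
(24287 + T(-222, Y(9, -3)))/((-9937 - 1*(-16037)) - 29789) = (24287 + 2*((-222)² - 15*(-222) - 15*(-6) - 222*(-6))/(-30 - 222))/((-9937 - 1*(-16037)) - 29789) = (24287 + 2*(49284 + 3330 + 90 + 1332)/(-252))/((-9937 + 16037) - 29789) = (24287 + 2*(-1/252)*54036)/(6100 - 29789) = (24287 - 3002/7)/(-23689) = (167007/7)*(-1/23689) = -167007/165823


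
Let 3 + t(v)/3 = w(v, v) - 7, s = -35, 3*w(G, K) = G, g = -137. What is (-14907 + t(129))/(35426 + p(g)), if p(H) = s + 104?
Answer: -14808/35495 ≈ -0.41719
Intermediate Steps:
w(G, K) = G/3
t(v) = -30 + v (t(v) = -9 + 3*(v/3 - 7) = -9 + 3*(-7 + v/3) = -9 + (-21 + v) = -30 + v)
p(H) = 69 (p(H) = -35 + 104 = 69)
(-14907 + t(129))/(35426 + p(g)) = (-14907 + (-30 + 129))/(35426 + 69) = (-14907 + 99)/35495 = -14808*1/35495 = -14808/35495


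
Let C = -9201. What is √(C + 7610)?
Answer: I*√1591 ≈ 39.887*I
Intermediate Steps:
√(C + 7610) = √(-9201 + 7610) = √(-1591) = I*√1591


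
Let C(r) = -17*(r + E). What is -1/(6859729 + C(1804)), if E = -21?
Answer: -1/6829418 ≈ -1.4643e-7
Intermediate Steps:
C(r) = 357 - 17*r (C(r) = -17*(r - 21) = -17*(-21 + r) = 357 - 17*r)
-1/(6859729 + C(1804)) = -1/(6859729 + (357 - 17*1804)) = -1/(6859729 + (357 - 30668)) = -1/(6859729 - 30311) = -1/6829418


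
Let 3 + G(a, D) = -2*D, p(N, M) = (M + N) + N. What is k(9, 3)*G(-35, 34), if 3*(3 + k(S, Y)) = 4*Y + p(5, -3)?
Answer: -710/3 ≈ -236.67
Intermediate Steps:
p(N, M) = M + 2*N
k(S, Y) = -2/3 + 4*Y/3 (k(S, Y) = -3 + (4*Y + (-3 + 2*5))/3 = -3 + (4*Y + (-3 + 10))/3 = -3 + (4*Y + 7)/3 = -3 + (7 + 4*Y)/3 = -3 + (7/3 + 4*Y/3) = -2/3 + 4*Y/3)
G(a, D) = -3 - 2*D
k(9, 3)*G(-35, 34) = (-2/3 + (4/3)*3)*(-3 - 2*34) = (-2/3 + 4)*(-3 - 68) = (10/3)*(-71) = -710/3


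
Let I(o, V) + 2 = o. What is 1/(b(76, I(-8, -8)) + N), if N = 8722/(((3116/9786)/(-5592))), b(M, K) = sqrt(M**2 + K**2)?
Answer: -23238384408666/3559565091513564815035 - 606841*sqrt(1469)/7119130183027129630070 ≈ -6.5284e-9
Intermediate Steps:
I(o, V) = -2 + o
b(M, K) = sqrt(K**2 + M**2)
N = -119324181816/779 (N = 8722/(((3116*(1/9786))*(-1/5592))) = 8722/(((1558/4893)*(-1/5592))) = 8722/(-779/13680828) = 8722*(-13680828/779) = -119324181816/779 ≈ -1.5318e+8)
1/(b(76, I(-8, -8)) + N) = 1/(sqrt((-2 - 8)**2 + 76**2) - 119324181816/779) = 1/(sqrt((-10)**2 + 5776) - 119324181816/779) = 1/(sqrt(100 + 5776) - 119324181816/779) = 1/(sqrt(5876) - 119324181816/779) = 1/(2*sqrt(1469) - 119324181816/779) = 1/(-119324181816/779 + 2*sqrt(1469))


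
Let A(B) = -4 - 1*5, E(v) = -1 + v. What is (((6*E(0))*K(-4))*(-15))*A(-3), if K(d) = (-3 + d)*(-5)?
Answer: -28350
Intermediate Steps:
K(d) = 15 - 5*d
A(B) = -9 (A(B) = -4 - 5 = -9)
(((6*E(0))*K(-4))*(-15))*A(-3) = (((6*(-1 + 0))*(15 - 5*(-4)))*(-15))*(-9) = (((6*(-1))*(15 + 20))*(-15))*(-9) = (-6*35*(-15))*(-9) = -210*(-15)*(-9) = 3150*(-9) = -28350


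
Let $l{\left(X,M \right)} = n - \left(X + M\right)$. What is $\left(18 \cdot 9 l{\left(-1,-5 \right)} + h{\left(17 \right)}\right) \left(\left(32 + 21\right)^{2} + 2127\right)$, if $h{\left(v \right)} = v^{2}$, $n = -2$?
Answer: $4625032$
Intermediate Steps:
$l{\left(X,M \right)} = -2 - M - X$ ($l{\left(X,M \right)} = -2 - \left(X + M\right) = -2 - \left(M + X\right) = -2 - M - X$)
$\left(18 \cdot 9 l{\left(-1,-5 \right)} + h{\left(17 \right)}\right) \left(\left(32 + 21\right)^{2} + 2127\right) = \left(18 \cdot 9 \left(-2 - -5 - -1\right) + 17^{2}\right) \left(\left(32 + 21\right)^{2} + 2127\right) = \left(162 \left(-2 + 5 + 1\right) + 289\right) \left(53^{2} + 2127\right) = \left(162 \cdot 4 + 289\right) \left(2809 + 2127\right) = \left(648 + 289\right) 4936 = 937 \cdot 4936 = 4625032$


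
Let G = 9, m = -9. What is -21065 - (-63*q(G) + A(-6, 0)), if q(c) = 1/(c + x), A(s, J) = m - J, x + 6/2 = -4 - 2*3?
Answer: -84287/4 ≈ -21072.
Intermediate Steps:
x = -13 (x = -3 + (-4 - 2*3) = -3 + (-4 - 6) = -3 - 10 = -13)
A(s, J) = -9 - J
q(c) = 1/(-13 + c) (q(c) = 1/(c - 13) = 1/(-13 + c))
-21065 - (-63*q(G) + A(-6, 0)) = -21065 - (-63/(-13 + 9) + (-9 - 1*0)) = -21065 - (-63/(-4) + (-9 + 0)) = -21065 - (-63*(-¼) - 9) = -21065 - (63/4 - 9) = -21065 - 1*27/4 = -21065 - 27/4 = -84287/4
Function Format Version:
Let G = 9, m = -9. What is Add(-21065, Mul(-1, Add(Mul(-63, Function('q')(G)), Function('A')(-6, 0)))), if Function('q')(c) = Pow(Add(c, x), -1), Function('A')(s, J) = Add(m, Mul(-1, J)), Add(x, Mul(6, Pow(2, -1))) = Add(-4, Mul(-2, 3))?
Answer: Rational(-84287, 4) ≈ -21072.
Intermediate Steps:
x = -13 (x = Add(-3, Add(-4, Mul(-2, 3))) = Add(-3, Add(-4, -6)) = Add(-3, -10) = -13)
Function('A')(s, J) = Add(-9, Mul(-1, J))
Function('q')(c) = Pow(Add(-13, c), -1) (Function('q')(c) = Pow(Add(c, -13), -1) = Pow(Add(-13, c), -1))
Add(-21065, Mul(-1, Add(Mul(-63, Function('q')(G)), Function('A')(-6, 0)))) = Add(-21065, Mul(-1, Add(Mul(-63, Pow(Add(-13, 9), -1)), Add(-9, Mul(-1, 0))))) = Add(-21065, Mul(-1, Add(Mul(-63, Pow(-4, -1)), Add(-9, 0)))) = Add(-21065, Mul(-1, Add(Mul(-63, Rational(-1, 4)), -9))) = Add(-21065, Mul(-1, Add(Rational(63, 4), -9))) = Add(-21065, Mul(-1, Rational(27, 4))) = Add(-21065, Rational(-27, 4)) = Rational(-84287, 4)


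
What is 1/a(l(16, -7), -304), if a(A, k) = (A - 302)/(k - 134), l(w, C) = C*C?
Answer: 438/253 ≈ 1.7312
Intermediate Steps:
l(w, C) = C²
a(A, k) = (-302 + A)/(-134 + k)
1/a(l(16, -7), -304) = 1/((-302 + (-7)²)/(-134 - 304)) = 1/((-302 + 49)/(-438)) = 1/(-1/438*(-253)) = 1/(253/438) = 438/253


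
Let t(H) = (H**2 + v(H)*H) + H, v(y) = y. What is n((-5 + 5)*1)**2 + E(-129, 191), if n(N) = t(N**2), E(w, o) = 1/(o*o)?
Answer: 1/36481 ≈ 2.7412e-5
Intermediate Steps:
E(w, o) = o**(-2) (E(w, o) = 1/(o**2) = o**(-2))
t(H) = H + 2*H**2 (t(H) = (H**2 + H*H) + H = (H**2 + H**2) + H = 2*H**2 + H = H + 2*H**2)
n(N) = N**2*(1 + 2*N**2)
n((-5 + 5)*1)**2 + E(-129, 191) = (((-5 + 5)*1)**2 + 2*((-5 + 5)*1)**4)**2 + 191**(-2) = ((0*1)**2 + 2*(0*1)**4)**2 + 1/36481 = (0**2 + 2*0**4)**2 + 1/36481 = (0 + 2*0)**2 + 1/36481 = (0 + 0)**2 + 1/36481 = 0**2 + 1/36481 = 0 + 1/36481 = 1/36481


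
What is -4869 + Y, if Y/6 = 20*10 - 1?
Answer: -3675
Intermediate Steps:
Y = 1194 (Y = 6*(20*10 - 1) = 6*(200 - 1) = 6*199 = 1194)
-4869 + Y = -4869 + 1194 = -3675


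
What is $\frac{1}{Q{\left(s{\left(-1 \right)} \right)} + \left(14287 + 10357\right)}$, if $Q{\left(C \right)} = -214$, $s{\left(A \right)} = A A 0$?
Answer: $\frac{1}{24430} \approx 4.0933 \cdot 10^{-5}$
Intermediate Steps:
$s{\left(A \right)} = 0$ ($s{\left(A \right)} = A^{2} \cdot 0 = 0$)
$\frac{1}{Q{\left(s{\left(-1 \right)} \right)} + \left(14287 + 10357\right)} = \frac{1}{-214 + \left(14287 + 10357\right)} = \frac{1}{-214 + 24644} = \frac{1}{24430}$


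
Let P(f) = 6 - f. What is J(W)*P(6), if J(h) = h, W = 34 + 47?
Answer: 0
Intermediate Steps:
W = 81
J(W)*P(6) = 81*(6 - 1*6) = 81*(6 - 6) = 81*0 = 0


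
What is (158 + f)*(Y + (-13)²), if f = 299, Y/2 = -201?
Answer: -106481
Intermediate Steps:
Y = -402 (Y = 2*(-201) = -402)
(158 + f)*(Y + (-13)²) = (158 + 299)*(-402 + (-13)²) = 457*(-402 + 169) = 457*(-233) = -106481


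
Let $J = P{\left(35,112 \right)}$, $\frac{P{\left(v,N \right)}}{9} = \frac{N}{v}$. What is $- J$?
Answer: $- \frac{144}{5} \approx -28.8$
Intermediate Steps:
$P{\left(v,N \right)} = \frac{9 N}{v}$ ($P{\left(v,N \right)} = 9 \frac{N}{v} = \frac{9 N}{v}$)
$J = \frac{144}{5}$ ($J = 9 \cdot 112 \cdot \frac{1}{35} = \frac{144}{5} \approx 28.8$)
$- J = \left(-1\right) \frac{144}{5} = - \frac{144}{5}$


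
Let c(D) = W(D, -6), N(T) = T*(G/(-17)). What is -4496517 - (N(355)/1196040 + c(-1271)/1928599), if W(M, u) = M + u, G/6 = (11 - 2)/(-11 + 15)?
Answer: -1382937705588988999/307557539728 ≈ -4.4965e+6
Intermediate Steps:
G = 27/2 (G = 6*((11 - 2)/(-11 + 15)) = 6*(9/4) = 27/2 ≈ 13.500)
N(T) = -27*T/34 (N(T) = T*((27/2)/(-17)) = T*((27/2)*(-1/17)) = T*(-27/34) = -27*T/34)
c(D) = -6 + D (c(D) = D - 6 = -6 + D)
-4496517 - (N(355)/1196040 + c(-1271)/1928599) = -4496517 - (-27/34*355/1196040 + (-6 - 1271)/1928599) = -4496517 - (-9585/34*1/1196040 - 1277*1/1928599) = -4496517 - (-639/2711024 - 1277/1928599) = -4496517 - 1*(-276138377/307557539728) = -4496517 + 276138377/307557539728 = -1382937705588988999/307557539728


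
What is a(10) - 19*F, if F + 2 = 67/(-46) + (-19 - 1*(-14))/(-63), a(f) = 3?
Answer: 194647/2898 ≈ 67.166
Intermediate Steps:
F = -9787/2898 (F = -2 + (67/(-46) + (-19 - 1*(-14))/(-63)) = -2 + (67*(-1/46) + (-19 + 14)*(-1/63)) = -2 + (-67/46 - 5*(-1/63)) = -2 + (-67/46 + 5/63) = -2 - 3991/2898 = -9787/2898 ≈ -3.3772)
a(10) - 19*F = 3 - 19*(-9787/2898) = 3 + 185953/2898 = 194647/2898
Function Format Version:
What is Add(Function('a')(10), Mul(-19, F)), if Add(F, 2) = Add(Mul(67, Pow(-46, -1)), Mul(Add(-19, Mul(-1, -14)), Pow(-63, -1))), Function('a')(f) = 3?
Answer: Rational(194647, 2898) ≈ 67.166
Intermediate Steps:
F = Rational(-9787, 2898) (F = Add(-2, Add(Mul(67, Pow(-46, -1)), Mul(Add(-19, Mul(-1, -14)), Pow(-63, -1)))) = Add(-2, Add(Mul(67, Rational(-1, 46)), Mul(Add(-19, 14), Rational(-1, 63)))) = Add(-2, Add(Rational(-67, 46), Mul(-5, Rational(-1, 63)))) = Add(-2, Add(Rational(-67, 46), Rational(5, 63))) = Add(-2, Rational(-3991, 2898)) = Rational(-9787, 2898) ≈ -3.3772)
Add(Function('a')(10), Mul(-19, F)) = Add(3, Mul(-19, Rational(-9787, 2898))) = Add(3, Rational(185953, 2898)) = Rational(194647, 2898)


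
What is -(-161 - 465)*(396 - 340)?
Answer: 35056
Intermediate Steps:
-(-161 - 465)*(396 - 340) = -(-626)*56 = -1*(-35056) = 35056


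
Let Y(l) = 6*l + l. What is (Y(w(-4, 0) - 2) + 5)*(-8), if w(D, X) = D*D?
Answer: -824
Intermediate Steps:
w(D, X) = D**2
Y(l) = 7*l
(Y(w(-4, 0) - 2) + 5)*(-8) = (7*((-4)**2 - 2) + 5)*(-8) = (7*(16 - 2) + 5)*(-8) = (7*14 + 5)*(-8) = (98 + 5)*(-8) = 103*(-8) = -824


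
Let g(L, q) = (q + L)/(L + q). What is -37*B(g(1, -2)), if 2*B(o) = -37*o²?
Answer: 1369/2 ≈ 684.50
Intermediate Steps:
g(L, q) = 1 (g(L, q) = (L + q)/(L + q) = 1)
B(o) = -37*o²/2 (B(o) = (-37*o²)/2 = -37*o²/2)
-37*B(g(1, -2)) = -(-1369)*1²/2 = -(-1369)/2 = -37*(-37/2) = 1369/2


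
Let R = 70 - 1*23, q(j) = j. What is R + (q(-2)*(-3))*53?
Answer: 365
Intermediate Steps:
R = 47 (R = 70 - 23 = 47)
R + (q(-2)*(-3))*53 = 47 - 2*(-3)*53 = 47 + 6*53 = 47 + 318 = 365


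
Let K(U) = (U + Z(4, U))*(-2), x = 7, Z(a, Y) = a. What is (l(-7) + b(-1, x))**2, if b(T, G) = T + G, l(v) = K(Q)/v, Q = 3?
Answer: 64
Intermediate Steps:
K(U) = -8 - 2*U (K(U) = (U + 4)*(-2) = (4 + U)*(-2) = -8 - 2*U)
l(v) = -14/v (l(v) = (-8 - 2*3)/v = (-8 - 6)/v = -14/v)
b(T, G) = G + T
(l(-7) + b(-1, x))**2 = (-14/(-7) + (7 - 1))**2 = (-14*(-1/7) + 6)**2 = (2 + 6)**2 = 8**2 = 64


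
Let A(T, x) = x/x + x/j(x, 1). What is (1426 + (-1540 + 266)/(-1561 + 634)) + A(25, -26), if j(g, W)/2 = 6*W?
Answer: 2644189/1854 ≈ 1426.2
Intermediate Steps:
j(g, W) = 12*W (j(g, W) = 2*(6*W) = 12*W)
A(T, x) = 1 + x/12 (A(T, x) = x/x + x/((12*1)) = 1 + x/12)
(1426 + (-1540 + 266)/(-1561 + 634)) + A(25, -26) = (1426 + (-1540 + 266)/(-1561 + 634)) + (1 + (1/12)*(-26)) = (1426 - 1274/(-927)) + (1 - 13/6) = (1426 - 1274*(-1/927)) - 7/6 = (1426 + 1274/927) - 7/6 = 1323176/927 - 7/6 = 2644189/1854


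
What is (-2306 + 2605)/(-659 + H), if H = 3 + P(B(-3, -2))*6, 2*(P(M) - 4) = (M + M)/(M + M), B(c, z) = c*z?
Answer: -299/629 ≈ -0.47536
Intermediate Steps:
P(M) = 9/2 (P(M) = 4 + ((M + M)/(M + M))/2 = 4 + ((2*M)/((2*M)))/2 = 4 + ((2*M)*(1/(2*M)))/2 = 4 + (½)*1 = 4 + ½ = 9/2)
H = 30 (H = 3 + (9/2)*6 = 3 + 27 = 30)
(-2306 + 2605)/(-659 + H) = (-2306 + 2605)/(-659 + 30) = 299/(-629) = 299*(-1/629) = -299/629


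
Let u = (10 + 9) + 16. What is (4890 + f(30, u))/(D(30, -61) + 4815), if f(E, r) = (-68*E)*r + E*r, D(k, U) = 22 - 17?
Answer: -3273/241 ≈ -13.581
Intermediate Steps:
u = 35 (u = 19 + 16 = 35)
D(k, U) = 5
f(E, r) = -67*E*r (f(E, r) = -68*E*r + E*r = -67*E*r)
(4890 + f(30, u))/(D(30, -61) + 4815) = (4890 - 67*30*35)/(5 + 4815) = (4890 - 70350)/4820 = -65460*1/4820 = -3273/241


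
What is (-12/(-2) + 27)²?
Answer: 1089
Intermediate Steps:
(-12/(-2) + 27)² = (-12*(-½) + 27)² = (6 + 27)² = 33² = 1089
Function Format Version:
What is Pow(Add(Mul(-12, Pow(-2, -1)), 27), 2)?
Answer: 1089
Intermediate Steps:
Pow(Add(Mul(-12, Pow(-2, -1)), 27), 2) = Pow(Add(Mul(-12, Rational(-1, 2)), 27), 2) = Pow(Add(6, 27), 2) = Pow(33, 2) = 1089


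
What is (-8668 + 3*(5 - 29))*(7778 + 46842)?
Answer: -477378800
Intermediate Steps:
(-8668 + 3*(5 - 29))*(7778 + 46842) = (-8668 + 3*(-24))*54620 = (-8668 - 72)*54620 = -8740*54620 = -477378800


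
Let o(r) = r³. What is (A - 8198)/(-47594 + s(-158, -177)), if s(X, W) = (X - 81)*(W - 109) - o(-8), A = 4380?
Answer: -1909/10636 ≈ -0.17948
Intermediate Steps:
s(X, W) = 512 + (-109 + W)*(-81 + X) (s(X, W) = (X - 81)*(W - 109) - 1*(-8)³ = (-81 + X)*(-109 + W) - 1*(-512) = (-109 + W)*(-81 + X) + 512 = 512 + (-109 + W)*(-81 + X))
(A - 8198)/(-47594 + s(-158, -177)) = (4380 - 8198)/(-47594 + (9341 - 109*(-158) - 81*(-177) - 177*(-158))) = -3818/(-47594 + (9341 + 17222 + 14337 + 27966)) = -3818/(-47594 + 68866) = -3818/21272 = -3818*1/21272 = -1909/10636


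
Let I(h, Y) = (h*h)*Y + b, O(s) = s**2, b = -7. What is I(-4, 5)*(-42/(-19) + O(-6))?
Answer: 52998/19 ≈ 2789.4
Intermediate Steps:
I(h, Y) = -7 + Y*h**2 (I(h, Y) = (h*h)*Y - 7 = h**2*Y - 7 = Y*h**2 - 7 = -7 + Y*h**2)
I(-4, 5)*(-42/(-19) + O(-6)) = (-7 + 5*(-4)**2)*(-42/(-19) + (-6)**2) = (-7 + 5*16)*(-42*(-1/19) + 36) = (-7 + 80)*(42/19 + 36) = 73*(726/19) = 52998/19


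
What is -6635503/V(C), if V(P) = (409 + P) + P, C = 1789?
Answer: -6635503/3987 ≈ -1664.3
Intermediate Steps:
V(P) = 409 + 2*P
-6635503/V(C) = -6635503/(409 + 2*1789) = -6635503/(409 + 3578) = -6635503/3987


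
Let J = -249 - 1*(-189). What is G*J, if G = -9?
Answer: 540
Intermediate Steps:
J = -60 (J = -249 + 189 = -60)
G*J = -9*(-60) = 540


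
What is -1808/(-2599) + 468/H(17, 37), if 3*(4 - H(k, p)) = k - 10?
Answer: 32372/115 ≈ 281.50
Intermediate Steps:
H(k, p) = 22/3 - k/3 (H(k, p) = 4 - (k - 10)/3 = 4 - (-10 + k)/3 = 4 + (10/3 - k/3) = 22/3 - k/3)
-1808/(-2599) + 468/H(17, 37) = -1808/(-2599) + 468/(22/3 - ⅓*17) = -1808*(-1/2599) + 468/(22/3 - 17/3) = 16/23 + 468/(5/3) = 16/23 + 468*(⅗) = 16/23 + 1404/5 = 32372/115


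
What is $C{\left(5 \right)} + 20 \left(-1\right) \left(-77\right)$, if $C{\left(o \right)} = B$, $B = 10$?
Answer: $1550$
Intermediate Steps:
$C{\left(o \right)} = 10$
$C{\left(5 \right)} + 20 \left(-1\right) \left(-77\right) = 10 + 20 \left(-1\right) \left(-77\right) = 10 - -1540 = 10 + 1540 = 1550$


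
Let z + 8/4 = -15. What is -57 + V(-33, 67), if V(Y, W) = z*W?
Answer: -1196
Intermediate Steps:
z = -17 (z = -2 - 15 = -17)
V(Y, W) = -17*W
-57 + V(-33, 67) = -57 - 17*67 = -57 - 1139 = -1196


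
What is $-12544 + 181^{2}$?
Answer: $20217$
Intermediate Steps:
$-12544 + 181^{2} = -12544 + 32761 = 20217$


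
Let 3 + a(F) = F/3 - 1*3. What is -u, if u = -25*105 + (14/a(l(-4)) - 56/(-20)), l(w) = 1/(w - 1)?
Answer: 170593/65 ≈ 2624.5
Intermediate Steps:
l(w) = 1/(-1 + w)
a(F) = -6 + F/3 (a(F) = -3 + (F/3 - 1*3) = -3 + (F*(⅓) - 3) = -3 + (F/3 - 3) = -3 + (-3 + F/3) = -6 + F/3)
u = -170593/65 (u = -25*105 + (14/(-6 + 1/(3*(-1 - 4))) - 56/(-20)) = -2625 + (14/(-6 + (⅓)/(-5)) - 56*(-1/20)) = -2625 + (14/(-6 + (⅓)*(-⅕)) + 14/5) = -2625 + (14/(-6 - 1/15) + 14/5) = -2625 + (14/(-91/15) + 14/5) = -2625 + (14*(-15/91) + 14/5) = -2625 + (-30/13 + 14/5) = -2625 + 32/65 = -170593/65 ≈ -2624.5)
-u = -1*(-170593/65) = 170593/65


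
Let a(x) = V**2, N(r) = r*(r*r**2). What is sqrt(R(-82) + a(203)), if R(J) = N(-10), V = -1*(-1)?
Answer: sqrt(10001) ≈ 100.01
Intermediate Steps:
V = 1
N(r) = r**4 (N(r) = r*r**3 = r**4)
a(x) = 1 (a(x) = 1**2 = 1)
R(J) = 10000 (R(J) = (-10)**4 = 10000)
sqrt(R(-82) + a(203)) = sqrt(10000 + 1) = sqrt(10001)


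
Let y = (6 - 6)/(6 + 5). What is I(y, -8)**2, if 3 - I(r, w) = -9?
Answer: 144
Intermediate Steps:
y = 0 (y = 0/11 = 0*(1/11) = 0)
I(r, w) = 12 (I(r, w) = 3 - 1*(-9) = 3 + 9 = 12)
I(y, -8)**2 = 12**2 = 144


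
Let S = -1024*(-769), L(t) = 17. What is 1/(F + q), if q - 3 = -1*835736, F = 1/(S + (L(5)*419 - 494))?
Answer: -794085/663643039304 ≈ -1.1966e-6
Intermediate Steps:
S = 787456
F = 1/794085 (F = 1/(787456 + (17*419 - 494)) = 1/(787456 + (7123 - 494)) = 1/(787456 + 6629) = 1/794085 ≈ 1.2593e-6)
q = -835733 (q = 3 - 1*835736 = 3 - 835736 = -835733)
1/(F + q) = 1/(1/794085 - 835733) = 1/(-663643039304/794085) = -794085/663643039304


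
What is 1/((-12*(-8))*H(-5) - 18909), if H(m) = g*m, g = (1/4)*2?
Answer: -1/19149 ≈ -5.2222e-5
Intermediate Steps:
g = ½ (g = (1*(¼))*2 = (¼)*2 = ½ ≈ 0.50000)
H(m) = m/2
1/((-12*(-8))*H(-5) - 18909) = 1/((-12*(-8))*((½)*(-5)) - 18909) = 1/(96*(-5/2) - 18909) = 1/(-240 - 18909) = 1/(-19149) = -1/19149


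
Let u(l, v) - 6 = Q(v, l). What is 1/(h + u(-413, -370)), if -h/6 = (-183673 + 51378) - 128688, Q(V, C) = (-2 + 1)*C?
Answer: 1/1566317 ≈ 6.3844e-7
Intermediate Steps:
Q(V, C) = -C
u(l, v) = 6 - l
h = 1565898 (h = -6*((-183673 + 51378) - 128688) = -6*(-132295 - 128688) = -6*(-260983) = 1565898)
1/(h + u(-413, -370)) = 1/(1565898 + (6 - 1*(-413))) = 1/(1565898 + (6 + 413)) = 1/(1565898 + 419) = 1/1566317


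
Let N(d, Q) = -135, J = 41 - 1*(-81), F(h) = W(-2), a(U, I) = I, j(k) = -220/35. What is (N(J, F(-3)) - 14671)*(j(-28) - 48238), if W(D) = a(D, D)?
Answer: 5000134260/7 ≈ 7.1430e+8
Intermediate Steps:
j(k) = -44/7 (j(k) = -220*1/35 = -44/7)
W(D) = D
F(h) = -2
J = 122 (J = 41 + 81 = 122)
(N(J, F(-3)) - 14671)*(j(-28) - 48238) = (-135 - 14671)*(-44/7 - 48238) = -14806*(-337710/7) = 5000134260/7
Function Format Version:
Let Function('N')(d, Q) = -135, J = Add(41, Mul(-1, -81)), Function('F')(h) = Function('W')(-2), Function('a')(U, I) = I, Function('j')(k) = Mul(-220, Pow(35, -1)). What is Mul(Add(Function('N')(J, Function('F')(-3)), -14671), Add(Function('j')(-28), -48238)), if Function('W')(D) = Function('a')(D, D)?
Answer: Rational(5000134260, 7) ≈ 7.1430e+8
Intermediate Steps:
Function('j')(k) = Rational(-44, 7) (Function('j')(k) = Mul(-220, Rational(1, 35)) = Rational(-44, 7))
Function('W')(D) = D
Function('F')(h) = -2
J = 122 (J = Add(41, 81) = 122)
Mul(Add(Function('N')(J, Function('F')(-3)), -14671), Add(Function('j')(-28), -48238)) = Mul(Add(-135, -14671), Add(Rational(-44, 7), -48238)) = Mul(-14806, Rational(-337710, 7)) = Rational(5000134260, 7)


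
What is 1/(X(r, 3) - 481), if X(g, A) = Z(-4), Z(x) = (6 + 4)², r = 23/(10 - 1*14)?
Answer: -1/381 ≈ -0.0026247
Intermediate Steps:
r = -23/4 (r = 23/(10 - 14) = 23/(-4) = 23*(-¼) = -23/4 ≈ -5.7500)
Z(x) = 100 (Z(x) = 10² = 100)
X(g, A) = 100
1/(X(r, 3) - 481) = 1/(100 - 481) = 1/(-381) = -1/381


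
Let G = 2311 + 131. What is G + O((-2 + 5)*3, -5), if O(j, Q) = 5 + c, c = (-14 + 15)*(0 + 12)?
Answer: 2459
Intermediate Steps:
c = 12 (c = 1*12 = 12)
O(j, Q) = 17 (O(j, Q) = 5 + 12 = 17)
G = 2442
G + O((-2 + 5)*3, -5) = 2442 + 17 = 2459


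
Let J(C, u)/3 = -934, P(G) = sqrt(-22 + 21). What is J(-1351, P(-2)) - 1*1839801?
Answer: -1842603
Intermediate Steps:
P(G) = I (P(G) = sqrt(-1) = I)
J(C, u) = -2802 (J(C, u) = 3*(-934) = -2802)
J(-1351, P(-2)) - 1*1839801 = -2802 - 1*1839801 = -2802 - 1839801 = -1842603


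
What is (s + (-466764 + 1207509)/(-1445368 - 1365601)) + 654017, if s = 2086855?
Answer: 7704505484223/2810969 ≈ 2.7409e+6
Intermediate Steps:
(s + (-466764 + 1207509)/(-1445368 - 1365601)) + 654017 = (2086855 + (-466764 + 1207509)/(-1445368 - 1365601)) + 654017 = (2086855 + 740745/(-2810969)) + 654017 = (2086855 + 740745*(-1/2810969)) + 654017 = (2086855 - 740745/2810969) + 654017 = 5866083971750/2810969 + 654017 = 7704505484223/2810969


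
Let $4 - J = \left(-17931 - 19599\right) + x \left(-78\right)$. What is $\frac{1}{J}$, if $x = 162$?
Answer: $\frac{1}{50170} \approx 1.9932 \cdot 10^{-5}$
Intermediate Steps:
$J = 50170$ ($J = 4 - \left(\left(-17931 - 19599\right) + 162 \left(-78\right)\right) = 4 - \left(-37530 - 12636\right) = 4 - -50166 = 4 + 50166 = 50170$)
$\frac{1}{J} = \frac{1}{50170}$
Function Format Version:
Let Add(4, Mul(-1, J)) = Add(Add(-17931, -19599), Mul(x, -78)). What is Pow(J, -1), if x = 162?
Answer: Rational(1, 50170) ≈ 1.9932e-5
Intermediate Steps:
J = 50170 (J = Add(4, Mul(-1, Add(Add(-17931, -19599), Mul(162, -78)))) = Add(4, Mul(-1, Add(-37530, -12636))) = Add(4, Mul(-1, -50166)) = Add(4, 50166) = 50170)
Pow(J, -1) = Pow(50170, -1) = Rational(1, 50170)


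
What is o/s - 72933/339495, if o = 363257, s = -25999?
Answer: -41740040094/2942176835 ≈ -14.187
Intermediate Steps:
o/s - 72933/339495 = 363257/(-25999) - 72933/339495 = 363257*(-1/25999) - 72933*1/339495 = -363257/25999 - 24311/113165 = -41740040094/2942176835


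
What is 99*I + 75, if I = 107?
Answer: 10668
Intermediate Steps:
99*I + 75 = 99*107 + 75 = 10593 + 75 = 10668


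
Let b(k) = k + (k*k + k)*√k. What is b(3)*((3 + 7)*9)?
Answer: 270 + 1080*√3 ≈ 2140.6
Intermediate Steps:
b(k) = k + √k*(k + k²) (b(k) = k + (k² + k)*√k = k + (k + k²)*√k = k + √k*(k + k²))
b(3)*((3 + 7)*9) = (3 + 3^(3/2) + 3^(5/2))*((3 + 7)*9) = (3 + 3*√3 + 9*√3)*(10*9) = (3 + 12*√3)*90 = 270 + 1080*√3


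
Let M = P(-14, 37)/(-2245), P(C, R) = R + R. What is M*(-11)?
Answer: 814/2245 ≈ 0.36258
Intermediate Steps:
P(C, R) = 2*R
M = -74/2245 (M = (2*37)/(-2245) = 74*(-1/2245) = -74/2245 ≈ -0.032962)
M*(-11) = -74/2245*(-11) = 814/2245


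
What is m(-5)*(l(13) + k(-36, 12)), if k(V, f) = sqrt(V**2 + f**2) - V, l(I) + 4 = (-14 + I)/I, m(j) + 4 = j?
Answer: -3735/13 - 108*sqrt(10) ≈ -628.83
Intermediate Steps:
m(j) = -4 + j
l(I) = -4 + (-14 + I)/I
m(-5)*(l(13) + k(-36, 12)) = (-4 - 5)*((-3 - 14/13) + (sqrt((-36)**2 + 12**2) - 1*(-36))) = -9*((-3 - 14*1/13) + (sqrt(1296 + 144) + 36)) = -9*((-3 - 14/13) + (sqrt(1440) + 36)) = -9*(-53/13 + (12*sqrt(10) + 36)) = -9*(-53/13 + (36 + 12*sqrt(10))) = -9*(415/13 + 12*sqrt(10)) = -3735/13 - 108*sqrt(10)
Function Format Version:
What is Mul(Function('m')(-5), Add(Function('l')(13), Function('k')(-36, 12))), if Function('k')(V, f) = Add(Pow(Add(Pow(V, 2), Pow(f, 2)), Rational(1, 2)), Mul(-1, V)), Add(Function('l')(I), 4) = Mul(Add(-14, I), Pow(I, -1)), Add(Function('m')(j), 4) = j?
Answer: Add(Rational(-3735, 13), Mul(-108, Pow(10, Rational(1, 2)))) ≈ -628.83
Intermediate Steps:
Function('m')(j) = Add(-4, j)
Function('l')(I) = Add(-4, Mul(Pow(I, -1), Add(-14, I))) (Function('l')(I) = Add(-4, Mul(Add(-14, I), Pow(I, -1))) = Add(-4, Mul(Pow(I, -1), Add(-14, I))))
Mul(Function('m')(-5), Add(Function('l')(13), Function('k')(-36, 12))) = Mul(Add(-4, -5), Add(Add(-3, Mul(-14, Pow(13, -1))), Add(Pow(Add(Pow(-36, 2), Pow(12, 2)), Rational(1, 2)), Mul(-1, -36)))) = Mul(-9, Add(Add(-3, Mul(-14, Rational(1, 13))), Add(Pow(Add(1296, 144), Rational(1, 2)), 36))) = Mul(-9, Add(Add(-3, Rational(-14, 13)), Add(Pow(1440, Rational(1, 2)), 36))) = Mul(-9, Add(Rational(-53, 13), Add(Mul(12, Pow(10, Rational(1, 2))), 36))) = Mul(-9, Add(Rational(-53, 13), Add(36, Mul(12, Pow(10, Rational(1, 2)))))) = Mul(-9, Add(Rational(415, 13), Mul(12, Pow(10, Rational(1, 2))))) = Add(Rational(-3735, 13), Mul(-108, Pow(10, Rational(1, 2))))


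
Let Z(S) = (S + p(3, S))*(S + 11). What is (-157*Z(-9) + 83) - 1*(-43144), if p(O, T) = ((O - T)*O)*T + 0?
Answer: 147789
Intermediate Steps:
p(O, T) = O*T*(O - T) (p(O, T) = (O*(O - T))*T + 0 = O*T*(O - T) + 0 = O*T*(O - T))
Z(S) = (11 + S)*(S + 3*S*(3 - S)) (Z(S) = (S + 3*S*(3 - S))*(S + 11) = (S + 3*S*(3 - S))*(11 + S) = (11 + S)*(S + 3*S*(3 - S)))
(-157*Z(-9) + 83) - 1*(-43144) = (-(-1413)*(110 - 23*(-9) - 3*(-9)²) + 83) - 1*(-43144) = (-(-1413)*(110 + 207 - 3*81) + 83) + 43144 = (-(-1413)*(110 + 207 - 243) + 83) + 43144 = (-(-1413)*74 + 83) + 43144 = (-157*(-666) + 83) + 43144 = (104562 + 83) + 43144 = 104645 + 43144 = 147789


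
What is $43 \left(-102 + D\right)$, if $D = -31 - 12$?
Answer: $-6235$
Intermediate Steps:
$D = -43$
$43 \left(-102 + D\right) = 43 \left(-102 - 43\right) = 43 \left(-145\right) = -6235$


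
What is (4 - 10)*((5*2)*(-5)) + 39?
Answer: 339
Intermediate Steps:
(4 - 10)*((5*2)*(-5)) + 39 = -60*(-5) + 39 = -6*(-50) + 39 = 300 + 39 = 339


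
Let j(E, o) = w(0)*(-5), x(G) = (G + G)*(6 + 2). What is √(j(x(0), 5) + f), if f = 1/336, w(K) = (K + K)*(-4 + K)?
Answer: √21/84 ≈ 0.054554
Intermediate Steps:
w(K) = 2*K*(-4 + K) (w(K) = (2*K)*(-4 + K) = 2*K*(-4 + K))
x(G) = 16*G (x(G) = (2*G)*8 = 16*G)
j(E, o) = 0 (j(E, o) = (2*0*(-4 + 0))*(-5) = (2*0*(-4))*(-5) = 0*(-5) = 0)
f = 1/336 ≈ 0.0029762
√(j(x(0), 5) + f) = √(0 + 1/336) = √(1/336) = √21/84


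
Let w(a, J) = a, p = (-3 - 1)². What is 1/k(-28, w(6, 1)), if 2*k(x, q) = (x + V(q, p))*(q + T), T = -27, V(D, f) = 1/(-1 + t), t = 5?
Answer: 8/2331 ≈ 0.0034320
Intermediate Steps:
p = 16 (p = (-4)² = 16)
V(D, f) = ¼ (V(D, f) = 1/(-1 + 5) = 1/4 = ¼)
k(x, q) = (-27 + q)*(¼ + x)/2 (k(x, q) = ((x + ¼)*(q - 27))/2 = ((¼ + x)*(-27 + q))/2 = ((-27 + q)*(¼ + x))/2 = (-27 + q)*(¼ + x)/2)
1/k(-28, w(6, 1)) = 1/(-27/8 - 27/2*(-28) + (⅛)*6 + (½)*6*(-28)) = 1/(-27/8 + 378 + ¾ - 84) = 1/(2331/8) = 8/2331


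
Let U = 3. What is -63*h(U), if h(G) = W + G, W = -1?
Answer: -126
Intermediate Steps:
h(G) = -1 + G
-63*h(U) = -63*(-1 + 3) = -63*2 = -126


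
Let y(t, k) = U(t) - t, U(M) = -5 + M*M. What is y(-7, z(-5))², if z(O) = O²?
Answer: 2601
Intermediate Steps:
U(M) = -5 + M²
y(t, k) = -5 + t² - t (y(t, k) = (-5 + t²) - t = -5 + t² - t)
y(-7, z(-5))² = (-5 + (-7)² - 1*(-7))² = (-5 + 49 + 7)² = 51² = 2601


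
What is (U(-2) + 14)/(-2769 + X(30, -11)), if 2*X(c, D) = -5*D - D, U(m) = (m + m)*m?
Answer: -11/1368 ≈ -0.0080409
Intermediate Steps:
U(m) = 2*m² (U(m) = (2*m)*m = 2*m²)
X(c, D) = -3*D (X(c, D) = (-5*D - D)/2 = (-6*D)/2 = -3*D)
(U(-2) + 14)/(-2769 + X(30, -11)) = (2*(-2)² + 14)/(-2769 - 3*(-11)) = (2*4 + 14)/(-2769 + 33) = (8 + 14)/(-2736) = -1/2736*22 = -11/1368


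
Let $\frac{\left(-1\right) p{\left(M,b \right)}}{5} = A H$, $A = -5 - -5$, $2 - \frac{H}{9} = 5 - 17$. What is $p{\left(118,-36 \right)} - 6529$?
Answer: $-6529$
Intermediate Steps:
$H = 126$ ($H = 18 - 9 \left(5 - 17\right) = 18 - -108 = 18 + 108 = 126$)
$A = 0$ ($A = -5 + 5 = 0$)
$p{\left(M,b \right)} = 0$ ($p{\left(M,b \right)} = - 5 \cdot 0 \cdot 126 = \left(-5\right) 0 = 0$)
$p{\left(118,-36 \right)} - 6529 = 0 - 6529 = -6529$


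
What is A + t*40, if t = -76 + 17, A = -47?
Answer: -2407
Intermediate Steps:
t = -59
A + t*40 = -47 - 59*40 = -47 - 2360 = -2407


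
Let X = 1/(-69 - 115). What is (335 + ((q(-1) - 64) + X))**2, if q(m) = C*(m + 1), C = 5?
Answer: 2486318769/33856 ≈ 73438.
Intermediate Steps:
q(m) = 5 + 5*m (q(m) = 5*(m + 1) = 5*(1 + m) = 5 + 5*m)
X = -1/184 (X = 1/(-184) = -1/184 ≈ -0.0054348)
(335 + ((q(-1) - 64) + X))**2 = (335 + (((5 + 5*(-1)) - 64) - 1/184))**2 = (335 + (((5 - 5) - 64) - 1/184))**2 = (335 + ((0 - 64) - 1/184))**2 = (335 + (-64 - 1/184))**2 = (335 - 11777/184)**2 = (49863/184)**2 = 2486318769/33856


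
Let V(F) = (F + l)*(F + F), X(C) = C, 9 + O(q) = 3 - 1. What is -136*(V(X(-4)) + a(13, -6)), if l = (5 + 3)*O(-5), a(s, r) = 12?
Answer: -66912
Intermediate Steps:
O(q) = -7 (O(q) = -9 + (3 - 1) = -9 + 2 = -7)
l = -56 (l = (5 + 3)*(-7) = 8*(-7) = -56)
V(F) = 2*F*(-56 + F) (V(F) = (F - 56)*(F + F) = (-56 + F)*(2*F) = 2*F*(-56 + F))
-136*(V(X(-4)) + a(13, -6)) = -136*(2*(-4)*(-56 - 4) + 12) = -136*(2*(-4)*(-60) + 12) = -136*(480 + 12) = -136*492 = -66912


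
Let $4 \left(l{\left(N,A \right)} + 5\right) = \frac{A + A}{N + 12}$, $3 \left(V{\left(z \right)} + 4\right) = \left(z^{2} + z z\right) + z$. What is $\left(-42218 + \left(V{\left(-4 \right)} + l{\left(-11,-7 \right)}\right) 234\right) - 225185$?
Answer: $-268144$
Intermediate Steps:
$V{\left(z \right)} = -4 + \frac{z}{3} + \frac{2 z^{2}}{3}$ ($V{\left(z \right)} = -4 + \frac{\left(z^{2} + z z\right) + z}{3} = -4 + \frac{\left(z^{2} + z^{2}\right) + z}{3} = -4 + \frac{2 z^{2} + z}{3} = -4 + \frac{z + 2 z^{2}}{3} = -4 + \left(\frac{z}{3} + \frac{2 z^{2}}{3}\right) = -4 + \frac{z}{3} + \frac{2 z^{2}}{3}$)
$l{\left(N,A \right)} = -5 + \frac{A}{2 \left(12 + N\right)}$ ($l{\left(N,A \right)} = -5 + \frac{\left(A + A\right) \frac{1}{N + 12}}{4} = -5 + \frac{2 A \frac{1}{12 + N}}{4} = -5 + \frac{A}{2 \left(12 + N\right)}$)
$\left(-42218 + \left(V{\left(-4 \right)} + l{\left(-11,-7 \right)}\right) 234\right) - 225185 = \left(-42218 + \left(\left(-4 + \frac{1}{3} \left(-4\right) + \frac{2 \left(-4\right)^{2}}{3}\right) + \frac{-120 - 7 - -110}{2 \left(12 - 11\right)}\right) 234\right) - 225185 = \left(-42218 + \left(\left(-4 - \frac{4}{3} + \frac{2}{3} \cdot 16\right) + \frac{-120 - 7 + 110}{2 \cdot 1}\right) 234\right) - 225185 = \left(-42218 + \left(\left(-4 - \frac{4}{3} + \frac{32}{3}\right) + \frac{1}{2} \cdot 1 \left(-17\right)\right) 234\right) - 225185 = \left(-42218 + \left(\frac{16}{3} - \frac{17}{2}\right) 234\right) - 225185 = \left(-42218 - 741\right) - 225185 = -42959 - 225185 = -268144$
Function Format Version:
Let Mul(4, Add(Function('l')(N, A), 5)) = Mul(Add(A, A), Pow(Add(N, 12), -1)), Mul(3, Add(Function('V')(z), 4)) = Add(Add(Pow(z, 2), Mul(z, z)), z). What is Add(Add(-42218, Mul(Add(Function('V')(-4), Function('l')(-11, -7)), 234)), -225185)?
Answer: -268144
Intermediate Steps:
Function('V')(z) = Add(-4, Mul(Rational(1, 3), z), Mul(Rational(2, 3), Pow(z, 2))) (Function('V')(z) = Add(-4, Mul(Rational(1, 3), Add(Add(Pow(z, 2), Mul(z, z)), z))) = Add(-4, Mul(Rational(1, 3), Add(Add(Pow(z, 2), Pow(z, 2)), z))) = Add(-4, Mul(Rational(1, 3), Add(Mul(2, Pow(z, 2)), z))) = Add(-4, Mul(Rational(1, 3), Add(z, Mul(2, Pow(z, 2))))) = Add(-4, Add(Mul(Rational(1, 3), z), Mul(Rational(2, 3), Pow(z, 2)))) = Add(-4, Mul(Rational(1, 3), z), Mul(Rational(2, 3), Pow(z, 2))))
Function('l')(N, A) = Add(-5, Mul(Rational(1, 2), A, Pow(Add(12, N), -1))) (Function('l')(N, A) = Add(-5, Mul(Rational(1, 4), Mul(Add(A, A), Pow(Add(N, 12), -1)))) = Add(-5, Mul(Rational(1, 4), Mul(Mul(2, A), Pow(Add(12, N), -1)))) = Add(-5, Mul(Rational(1, 4), Mul(2, A, Pow(Add(12, N), -1)))) = Add(-5, Mul(Rational(1, 2), A, Pow(Add(12, N), -1))))
Add(Add(-42218, Mul(Add(Function('V')(-4), Function('l')(-11, -7)), 234)), -225185) = Add(Add(-42218, Mul(Add(Add(-4, Mul(Rational(1, 3), -4), Mul(Rational(2, 3), Pow(-4, 2))), Mul(Rational(1, 2), Pow(Add(12, -11), -1), Add(-120, -7, Mul(-10, -11)))), 234)), -225185) = Add(Add(-42218, Mul(Add(Add(-4, Rational(-4, 3), Mul(Rational(2, 3), 16)), Mul(Rational(1, 2), Pow(1, -1), Add(-120, -7, 110))), 234)), -225185) = Add(Add(-42218, Mul(Add(Add(-4, Rational(-4, 3), Rational(32, 3)), Mul(Rational(1, 2), 1, -17)), 234)), -225185) = Add(Add(-42218, Mul(Add(Rational(16, 3), Rational(-17, 2)), 234)), -225185) = Add(Add(-42218, Mul(Rational(-19, 6), 234)), -225185) = Add(Add(-42218, -741), -225185) = Add(-42959, -225185) = -268144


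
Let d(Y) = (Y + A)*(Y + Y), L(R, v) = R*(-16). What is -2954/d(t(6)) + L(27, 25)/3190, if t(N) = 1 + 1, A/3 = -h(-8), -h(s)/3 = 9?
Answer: -2391671/264770 ≈ -9.0330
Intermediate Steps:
h(s) = -27 (h(s) = -3*9 = -27)
A = 81 (A = 3*(-1*(-27)) = 3*27 = 81)
t(N) = 2
L(R, v) = -16*R
d(Y) = 2*Y*(81 + Y) (d(Y) = (Y + 81)*(Y + Y) = (81 + Y)*(2*Y) = 2*Y*(81 + Y))
-2954/d(t(6)) + L(27, 25)/3190 = -2954*1/(4*(81 + 2)) - 16*27/3190 = -2954/(2*2*83) - 432*1/3190 = -2954/332 - 216/1595 = -2954*1/332 - 216/1595 = -1477/166 - 216/1595 = -2391671/264770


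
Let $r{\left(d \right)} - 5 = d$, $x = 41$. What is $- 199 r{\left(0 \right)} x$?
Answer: $-40795$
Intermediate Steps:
$r{\left(d \right)} = 5 + d$
$- 199 r{\left(0 \right)} x = - 199 \left(5 + 0\right) 41 = \left(-199\right) 5 \cdot 41 = \left(-995\right) 41 = -40795$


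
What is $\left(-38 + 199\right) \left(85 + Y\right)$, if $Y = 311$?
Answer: $63756$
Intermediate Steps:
$\left(-38 + 199\right) \left(85 + Y\right) = \left(-38 + 199\right) \left(85 + 311\right) = 161 \cdot 396 = 63756$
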